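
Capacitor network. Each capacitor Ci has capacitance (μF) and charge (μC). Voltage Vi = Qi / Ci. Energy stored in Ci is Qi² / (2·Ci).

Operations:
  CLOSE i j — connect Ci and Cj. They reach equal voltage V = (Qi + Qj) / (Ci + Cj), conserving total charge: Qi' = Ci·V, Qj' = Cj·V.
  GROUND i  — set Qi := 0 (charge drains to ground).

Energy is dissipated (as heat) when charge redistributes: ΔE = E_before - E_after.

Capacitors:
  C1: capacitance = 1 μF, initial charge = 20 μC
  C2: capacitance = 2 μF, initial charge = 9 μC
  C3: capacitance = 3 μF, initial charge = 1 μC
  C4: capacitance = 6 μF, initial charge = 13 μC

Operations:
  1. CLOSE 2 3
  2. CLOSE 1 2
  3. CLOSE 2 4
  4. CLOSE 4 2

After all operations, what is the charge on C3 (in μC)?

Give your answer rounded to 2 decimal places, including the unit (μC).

Initial: C1(1μF, Q=20μC, V=20.00V), C2(2μF, Q=9μC, V=4.50V), C3(3μF, Q=1μC, V=0.33V), C4(6μF, Q=13μC, V=2.17V)
Op 1: CLOSE 2-3: Q_total=10.00, C_total=5.00, V=2.00; Q2=4.00, Q3=6.00; dissipated=10.417
Op 2: CLOSE 1-2: Q_total=24.00, C_total=3.00, V=8.00; Q1=8.00, Q2=16.00; dissipated=108.000
Op 3: CLOSE 2-4: Q_total=29.00, C_total=8.00, V=3.62; Q2=7.25, Q4=21.75; dissipated=25.521
Op 4: CLOSE 4-2: Q_total=29.00, C_total=8.00, V=3.62; Q4=21.75, Q2=7.25; dissipated=0.000
Final charges: Q1=8.00, Q2=7.25, Q3=6.00, Q4=21.75

Answer: 6.00 μC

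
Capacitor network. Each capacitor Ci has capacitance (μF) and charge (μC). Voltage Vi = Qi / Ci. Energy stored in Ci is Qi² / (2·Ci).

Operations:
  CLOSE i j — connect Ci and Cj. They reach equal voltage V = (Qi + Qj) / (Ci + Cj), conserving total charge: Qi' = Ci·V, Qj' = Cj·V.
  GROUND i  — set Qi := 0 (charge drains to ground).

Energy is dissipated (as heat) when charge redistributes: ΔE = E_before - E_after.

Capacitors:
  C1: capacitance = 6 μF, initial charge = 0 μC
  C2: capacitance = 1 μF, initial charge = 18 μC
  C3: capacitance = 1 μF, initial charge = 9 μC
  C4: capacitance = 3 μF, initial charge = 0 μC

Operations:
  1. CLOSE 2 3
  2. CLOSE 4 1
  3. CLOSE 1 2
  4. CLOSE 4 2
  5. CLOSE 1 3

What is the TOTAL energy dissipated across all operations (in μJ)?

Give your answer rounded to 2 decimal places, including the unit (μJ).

Initial: C1(6μF, Q=0μC, V=0.00V), C2(1μF, Q=18μC, V=18.00V), C3(1μF, Q=9μC, V=9.00V), C4(3μF, Q=0μC, V=0.00V)
Op 1: CLOSE 2-3: Q_total=27.00, C_total=2.00, V=13.50; Q2=13.50, Q3=13.50; dissipated=20.250
Op 2: CLOSE 4-1: Q_total=0.00, C_total=9.00, V=0.00; Q4=0.00, Q1=0.00; dissipated=0.000
Op 3: CLOSE 1-2: Q_total=13.50, C_total=7.00, V=1.93; Q1=11.57, Q2=1.93; dissipated=78.107
Op 4: CLOSE 4-2: Q_total=1.93, C_total=4.00, V=0.48; Q4=1.45, Q2=0.48; dissipated=1.395
Op 5: CLOSE 1-3: Q_total=25.07, C_total=7.00, V=3.58; Q1=21.49, Q3=3.58; dissipated=57.385
Total dissipated: 157.137 μJ

Answer: 157.14 μJ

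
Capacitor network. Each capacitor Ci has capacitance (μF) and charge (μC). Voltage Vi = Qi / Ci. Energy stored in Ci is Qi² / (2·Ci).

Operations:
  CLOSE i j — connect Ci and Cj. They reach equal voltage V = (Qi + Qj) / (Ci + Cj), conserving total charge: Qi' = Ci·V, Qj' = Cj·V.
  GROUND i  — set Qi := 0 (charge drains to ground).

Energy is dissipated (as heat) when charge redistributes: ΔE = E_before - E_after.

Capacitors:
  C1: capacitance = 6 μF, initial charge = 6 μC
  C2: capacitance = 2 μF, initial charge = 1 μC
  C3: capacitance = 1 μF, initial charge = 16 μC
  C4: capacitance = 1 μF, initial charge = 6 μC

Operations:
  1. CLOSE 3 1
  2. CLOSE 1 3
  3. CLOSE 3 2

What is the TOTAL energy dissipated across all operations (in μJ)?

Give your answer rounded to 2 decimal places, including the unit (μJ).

Initial: C1(6μF, Q=6μC, V=1.00V), C2(2μF, Q=1μC, V=0.50V), C3(1μF, Q=16μC, V=16.00V), C4(1μF, Q=6μC, V=6.00V)
Op 1: CLOSE 3-1: Q_total=22.00, C_total=7.00, V=3.14; Q3=3.14, Q1=18.86; dissipated=96.429
Op 2: CLOSE 1-3: Q_total=22.00, C_total=7.00, V=3.14; Q1=18.86, Q3=3.14; dissipated=0.000
Op 3: CLOSE 3-2: Q_total=4.14, C_total=3.00, V=1.38; Q3=1.38, Q2=2.76; dissipated=2.328
Total dissipated: 98.757 μJ

Answer: 98.76 μJ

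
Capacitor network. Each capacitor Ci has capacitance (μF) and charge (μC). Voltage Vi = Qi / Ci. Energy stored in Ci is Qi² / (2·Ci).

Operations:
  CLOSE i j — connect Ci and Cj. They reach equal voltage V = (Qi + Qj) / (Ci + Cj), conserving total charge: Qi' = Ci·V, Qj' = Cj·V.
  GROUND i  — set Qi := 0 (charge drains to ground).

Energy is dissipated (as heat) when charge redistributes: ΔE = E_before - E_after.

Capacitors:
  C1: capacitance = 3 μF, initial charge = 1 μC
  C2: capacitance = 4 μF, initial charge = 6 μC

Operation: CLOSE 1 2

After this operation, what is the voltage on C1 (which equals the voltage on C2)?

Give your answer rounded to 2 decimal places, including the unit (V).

Initial: C1(3μF, Q=1μC, V=0.33V), C2(4μF, Q=6μC, V=1.50V)
Op 1: CLOSE 1-2: Q_total=7.00, C_total=7.00, V=1.00; Q1=3.00, Q2=4.00; dissipated=1.167

Answer: 1.00 V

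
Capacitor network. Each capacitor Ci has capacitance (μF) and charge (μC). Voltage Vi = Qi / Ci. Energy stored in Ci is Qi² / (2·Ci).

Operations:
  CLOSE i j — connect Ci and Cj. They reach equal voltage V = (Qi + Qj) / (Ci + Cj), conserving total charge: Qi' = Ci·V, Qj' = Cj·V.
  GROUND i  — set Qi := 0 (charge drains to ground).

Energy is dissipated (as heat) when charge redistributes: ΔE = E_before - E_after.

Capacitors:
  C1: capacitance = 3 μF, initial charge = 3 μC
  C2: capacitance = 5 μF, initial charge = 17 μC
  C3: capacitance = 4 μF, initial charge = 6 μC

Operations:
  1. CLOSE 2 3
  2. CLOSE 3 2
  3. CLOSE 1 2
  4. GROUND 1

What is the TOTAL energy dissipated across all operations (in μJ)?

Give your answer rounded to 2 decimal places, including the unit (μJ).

Answer: 12.11 μJ

Derivation:
Initial: C1(3μF, Q=3μC, V=1.00V), C2(5μF, Q=17μC, V=3.40V), C3(4μF, Q=6μC, V=1.50V)
Op 1: CLOSE 2-3: Q_total=23.00, C_total=9.00, V=2.56; Q2=12.78, Q3=10.22; dissipated=4.011
Op 2: CLOSE 3-2: Q_total=23.00, C_total=9.00, V=2.56; Q3=10.22, Q2=12.78; dissipated=0.000
Op 3: CLOSE 1-2: Q_total=15.78, C_total=8.00, V=1.97; Q1=5.92, Q2=9.86; dissipated=2.269
Op 4: GROUND 1: Q1=0; energy lost=5.834
Total dissipated: 12.114 μJ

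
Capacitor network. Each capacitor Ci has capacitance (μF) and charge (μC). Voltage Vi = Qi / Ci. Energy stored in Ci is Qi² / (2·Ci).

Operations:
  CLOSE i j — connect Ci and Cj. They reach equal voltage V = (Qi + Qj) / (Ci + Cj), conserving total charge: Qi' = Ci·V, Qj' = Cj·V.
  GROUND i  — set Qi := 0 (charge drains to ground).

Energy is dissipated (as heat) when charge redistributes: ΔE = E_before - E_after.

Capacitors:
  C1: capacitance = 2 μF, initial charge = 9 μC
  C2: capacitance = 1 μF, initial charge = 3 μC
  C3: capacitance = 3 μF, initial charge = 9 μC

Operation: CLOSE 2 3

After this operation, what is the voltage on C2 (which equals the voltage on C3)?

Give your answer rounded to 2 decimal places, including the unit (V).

Initial: C1(2μF, Q=9μC, V=4.50V), C2(1μF, Q=3μC, V=3.00V), C3(3μF, Q=9μC, V=3.00V)
Op 1: CLOSE 2-3: Q_total=12.00, C_total=4.00, V=3.00; Q2=3.00, Q3=9.00; dissipated=0.000

Answer: 3.00 V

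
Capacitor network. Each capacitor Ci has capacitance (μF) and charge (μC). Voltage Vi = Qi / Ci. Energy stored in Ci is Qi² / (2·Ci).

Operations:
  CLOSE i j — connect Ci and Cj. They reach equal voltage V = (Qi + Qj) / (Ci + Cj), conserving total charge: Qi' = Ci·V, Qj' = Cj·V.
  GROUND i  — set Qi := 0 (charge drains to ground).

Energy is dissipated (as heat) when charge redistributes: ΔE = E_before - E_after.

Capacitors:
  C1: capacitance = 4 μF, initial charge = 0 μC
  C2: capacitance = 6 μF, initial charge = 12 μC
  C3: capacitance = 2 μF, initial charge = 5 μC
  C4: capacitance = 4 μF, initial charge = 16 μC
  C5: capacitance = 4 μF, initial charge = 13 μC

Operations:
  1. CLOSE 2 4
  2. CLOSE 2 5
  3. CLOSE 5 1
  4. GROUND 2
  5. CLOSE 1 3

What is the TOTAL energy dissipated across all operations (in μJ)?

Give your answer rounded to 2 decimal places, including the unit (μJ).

Answer: 41.24 μJ

Derivation:
Initial: C1(4μF, Q=0μC, V=0.00V), C2(6μF, Q=12μC, V=2.00V), C3(2μF, Q=5μC, V=2.50V), C4(4μF, Q=16μC, V=4.00V), C5(4μF, Q=13μC, V=3.25V)
Op 1: CLOSE 2-4: Q_total=28.00, C_total=10.00, V=2.80; Q2=16.80, Q4=11.20; dissipated=4.800
Op 2: CLOSE 2-5: Q_total=29.80, C_total=10.00, V=2.98; Q2=17.88, Q5=11.92; dissipated=0.243
Op 3: CLOSE 5-1: Q_total=11.92, C_total=8.00, V=1.49; Q5=5.96, Q1=5.96; dissipated=8.880
Op 4: GROUND 2: Q2=0; energy lost=26.641
Op 5: CLOSE 1-3: Q_total=10.96, C_total=6.00, V=1.83; Q1=7.31, Q3=3.65; dissipated=0.680
Total dissipated: 41.245 μJ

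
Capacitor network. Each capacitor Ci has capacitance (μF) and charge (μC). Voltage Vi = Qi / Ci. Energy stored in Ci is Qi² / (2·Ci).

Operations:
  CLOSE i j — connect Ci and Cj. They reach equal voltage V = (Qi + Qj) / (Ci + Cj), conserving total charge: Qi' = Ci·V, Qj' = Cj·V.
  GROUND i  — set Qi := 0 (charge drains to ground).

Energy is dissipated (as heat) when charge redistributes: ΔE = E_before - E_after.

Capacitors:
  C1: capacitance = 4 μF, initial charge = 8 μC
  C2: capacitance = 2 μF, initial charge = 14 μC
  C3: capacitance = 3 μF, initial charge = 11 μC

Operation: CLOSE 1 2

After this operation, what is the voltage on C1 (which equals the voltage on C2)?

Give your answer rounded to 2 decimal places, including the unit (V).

Initial: C1(4μF, Q=8μC, V=2.00V), C2(2μF, Q=14μC, V=7.00V), C3(3μF, Q=11μC, V=3.67V)
Op 1: CLOSE 1-2: Q_total=22.00, C_total=6.00, V=3.67; Q1=14.67, Q2=7.33; dissipated=16.667

Answer: 3.67 V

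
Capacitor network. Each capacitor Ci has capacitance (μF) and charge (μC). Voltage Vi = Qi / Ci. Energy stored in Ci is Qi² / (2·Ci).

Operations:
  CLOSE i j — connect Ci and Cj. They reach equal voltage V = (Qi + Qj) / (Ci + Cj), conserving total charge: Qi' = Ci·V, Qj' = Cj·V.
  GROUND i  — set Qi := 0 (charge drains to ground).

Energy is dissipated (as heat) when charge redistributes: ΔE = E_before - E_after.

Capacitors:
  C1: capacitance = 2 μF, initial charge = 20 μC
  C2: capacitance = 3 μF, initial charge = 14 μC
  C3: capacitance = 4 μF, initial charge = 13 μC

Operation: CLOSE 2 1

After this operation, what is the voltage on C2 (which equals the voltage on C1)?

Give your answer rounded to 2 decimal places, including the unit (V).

Answer: 6.80 V

Derivation:
Initial: C1(2μF, Q=20μC, V=10.00V), C2(3μF, Q=14μC, V=4.67V), C3(4μF, Q=13μC, V=3.25V)
Op 1: CLOSE 2-1: Q_total=34.00, C_total=5.00, V=6.80; Q2=20.40, Q1=13.60; dissipated=17.067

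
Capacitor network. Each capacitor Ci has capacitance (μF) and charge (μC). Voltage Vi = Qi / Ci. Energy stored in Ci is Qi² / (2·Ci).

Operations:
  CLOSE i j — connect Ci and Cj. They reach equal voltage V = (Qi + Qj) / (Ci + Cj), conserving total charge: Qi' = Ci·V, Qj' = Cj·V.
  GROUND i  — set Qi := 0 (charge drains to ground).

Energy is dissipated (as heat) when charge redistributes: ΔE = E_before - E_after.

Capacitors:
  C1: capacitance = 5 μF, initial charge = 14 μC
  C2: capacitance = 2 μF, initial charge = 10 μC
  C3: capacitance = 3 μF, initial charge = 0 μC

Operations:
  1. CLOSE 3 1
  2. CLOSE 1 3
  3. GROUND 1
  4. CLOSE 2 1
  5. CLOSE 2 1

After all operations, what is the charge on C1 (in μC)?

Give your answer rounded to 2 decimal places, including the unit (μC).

Answer: 7.14 μC

Derivation:
Initial: C1(5μF, Q=14μC, V=2.80V), C2(2μF, Q=10μC, V=5.00V), C3(3μF, Q=0μC, V=0.00V)
Op 1: CLOSE 3-1: Q_total=14.00, C_total=8.00, V=1.75; Q3=5.25, Q1=8.75; dissipated=7.350
Op 2: CLOSE 1-3: Q_total=14.00, C_total=8.00, V=1.75; Q1=8.75, Q3=5.25; dissipated=0.000
Op 3: GROUND 1: Q1=0; energy lost=7.656
Op 4: CLOSE 2-1: Q_total=10.00, C_total=7.00, V=1.43; Q2=2.86, Q1=7.14; dissipated=17.857
Op 5: CLOSE 2-1: Q_total=10.00, C_total=7.00, V=1.43; Q2=2.86, Q1=7.14; dissipated=0.000
Final charges: Q1=7.14, Q2=2.86, Q3=5.25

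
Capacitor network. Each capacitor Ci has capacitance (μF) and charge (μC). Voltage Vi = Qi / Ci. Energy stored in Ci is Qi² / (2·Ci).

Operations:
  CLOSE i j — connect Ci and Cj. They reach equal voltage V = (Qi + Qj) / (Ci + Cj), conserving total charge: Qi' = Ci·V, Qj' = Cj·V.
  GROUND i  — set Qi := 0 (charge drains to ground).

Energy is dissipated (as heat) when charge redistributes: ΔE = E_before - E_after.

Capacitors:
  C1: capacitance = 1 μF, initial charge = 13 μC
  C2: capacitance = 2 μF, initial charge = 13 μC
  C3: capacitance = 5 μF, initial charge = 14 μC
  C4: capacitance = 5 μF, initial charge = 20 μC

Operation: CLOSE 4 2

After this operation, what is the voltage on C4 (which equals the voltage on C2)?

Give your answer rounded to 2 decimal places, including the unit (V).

Initial: C1(1μF, Q=13μC, V=13.00V), C2(2μF, Q=13μC, V=6.50V), C3(5μF, Q=14μC, V=2.80V), C4(5μF, Q=20μC, V=4.00V)
Op 1: CLOSE 4-2: Q_total=33.00, C_total=7.00, V=4.71; Q4=23.57, Q2=9.43; dissipated=4.464

Answer: 4.71 V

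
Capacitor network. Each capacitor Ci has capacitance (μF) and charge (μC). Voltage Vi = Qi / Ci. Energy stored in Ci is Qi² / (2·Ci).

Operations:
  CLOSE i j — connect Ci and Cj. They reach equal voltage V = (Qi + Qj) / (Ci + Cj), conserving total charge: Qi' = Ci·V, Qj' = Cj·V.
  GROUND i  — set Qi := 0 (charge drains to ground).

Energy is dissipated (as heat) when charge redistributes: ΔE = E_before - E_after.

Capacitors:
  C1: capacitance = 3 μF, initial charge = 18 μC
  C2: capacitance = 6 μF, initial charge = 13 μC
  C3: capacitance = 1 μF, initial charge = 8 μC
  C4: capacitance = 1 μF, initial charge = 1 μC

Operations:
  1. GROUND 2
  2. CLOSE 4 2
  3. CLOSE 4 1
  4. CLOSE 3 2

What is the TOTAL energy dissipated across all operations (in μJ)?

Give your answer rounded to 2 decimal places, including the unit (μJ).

Answer: 53.83 μJ

Derivation:
Initial: C1(3μF, Q=18μC, V=6.00V), C2(6μF, Q=13μC, V=2.17V), C3(1μF, Q=8μC, V=8.00V), C4(1μF, Q=1μC, V=1.00V)
Op 1: GROUND 2: Q2=0; energy lost=14.083
Op 2: CLOSE 4-2: Q_total=1.00, C_total=7.00, V=0.14; Q4=0.14, Q2=0.86; dissipated=0.429
Op 3: CLOSE 4-1: Q_total=18.14, C_total=4.00, V=4.54; Q4=4.54, Q1=13.61; dissipated=12.865
Op 4: CLOSE 3-2: Q_total=8.86, C_total=7.00, V=1.27; Q3=1.27, Q2=7.59; dissipated=26.458
Total dissipated: 53.834 μJ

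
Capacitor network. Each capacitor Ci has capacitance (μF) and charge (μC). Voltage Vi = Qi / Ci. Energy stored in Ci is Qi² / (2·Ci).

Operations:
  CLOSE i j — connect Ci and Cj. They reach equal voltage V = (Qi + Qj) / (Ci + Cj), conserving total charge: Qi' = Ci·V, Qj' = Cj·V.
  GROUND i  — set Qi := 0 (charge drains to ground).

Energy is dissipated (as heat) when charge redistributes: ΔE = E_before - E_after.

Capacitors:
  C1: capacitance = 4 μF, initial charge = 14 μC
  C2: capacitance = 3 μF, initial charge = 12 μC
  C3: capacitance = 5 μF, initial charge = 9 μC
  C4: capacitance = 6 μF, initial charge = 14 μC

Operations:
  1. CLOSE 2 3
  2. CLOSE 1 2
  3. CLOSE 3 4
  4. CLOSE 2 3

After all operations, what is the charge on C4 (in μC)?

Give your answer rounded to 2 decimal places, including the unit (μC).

Answer: 14.80 μC

Derivation:
Initial: C1(4μF, Q=14μC, V=3.50V), C2(3μF, Q=12μC, V=4.00V), C3(5μF, Q=9μC, V=1.80V), C4(6μF, Q=14μC, V=2.33V)
Op 1: CLOSE 2-3: Q_total=21.00, C_total=8.00, V=2.62; Q2=7.88, Q3=13.12; dissipated=4.537
Op 2: CLOSE 1-2: Q_total=21.88, C_total=7.00, V=3.12; Q1=12.50, Q2=9.38; dissipated=0.656
Op 3: CLOSE 3-4: Q_total=27.12, C_total=11.00, V=2.47; Q3=12.33, Q4=14.80; dissipated=0.116
Op 4: CLOSE 2-3: Q_total=21.70, C_total=8.00, V=2.71; Q2=8.14, Q3=13.57; dissipated=0.407
Final charges: Q1=12.50, Q2=8.14, Q3=13.57, Q4=14.80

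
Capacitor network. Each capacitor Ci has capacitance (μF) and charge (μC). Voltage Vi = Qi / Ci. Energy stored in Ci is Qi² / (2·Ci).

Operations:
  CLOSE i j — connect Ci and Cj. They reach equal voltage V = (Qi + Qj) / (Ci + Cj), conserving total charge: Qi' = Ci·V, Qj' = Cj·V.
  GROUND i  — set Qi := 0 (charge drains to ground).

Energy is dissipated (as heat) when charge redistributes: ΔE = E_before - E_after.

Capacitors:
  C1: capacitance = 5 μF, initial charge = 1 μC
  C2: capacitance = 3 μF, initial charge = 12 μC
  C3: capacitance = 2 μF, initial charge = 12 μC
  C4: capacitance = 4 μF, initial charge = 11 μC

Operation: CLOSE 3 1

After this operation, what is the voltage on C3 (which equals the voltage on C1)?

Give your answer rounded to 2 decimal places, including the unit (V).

Answer: 1.86 V

Derivation:
Initial: C1(5μF, Q=1μC, V=0.20V), C2(3μF, Q=12μC, V=4.00V), C3(2μF, Q=12μC, V=6.00V), C4(4μF, Q=11μC, V=2.75V)
Op 1: CLOSE 3-1: Q_total=13.00, C_total=7.00, V=1.86; Q3=3.71, Q1=9.29; dissipated=24.029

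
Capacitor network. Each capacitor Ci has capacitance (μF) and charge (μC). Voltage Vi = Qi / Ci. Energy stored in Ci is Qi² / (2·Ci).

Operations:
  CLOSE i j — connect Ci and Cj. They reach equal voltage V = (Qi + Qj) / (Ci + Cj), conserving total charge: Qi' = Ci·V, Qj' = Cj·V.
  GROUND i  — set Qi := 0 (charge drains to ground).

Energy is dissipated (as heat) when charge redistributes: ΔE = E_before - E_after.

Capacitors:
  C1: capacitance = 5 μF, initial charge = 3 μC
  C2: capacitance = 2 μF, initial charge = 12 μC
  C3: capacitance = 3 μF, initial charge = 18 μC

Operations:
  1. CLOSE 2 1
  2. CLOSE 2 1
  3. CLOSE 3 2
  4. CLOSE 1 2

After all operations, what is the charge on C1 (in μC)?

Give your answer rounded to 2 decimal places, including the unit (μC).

Initial: C1(5μF, Q=3μC, V=0.60V), C2(2μF, Q=12μC, V=6.00V), C3(3μF, Q=18μC, V=6.00V)
Op 1: CLOSE 2-1: Q_total=15.00, C_total=7.00, V=2.14; Q2=4.29, Q1=10.71; dissipated=20.829
Op 2: CLOSE 2-1: Q_total=15.00, C_total=7.00, V=2.14; Q2=4.29, Q1=10.71; dissipated=0.000
Op 3: CLOSE 3-2: Q_total=22.29, C_total=5.00, V=4.46; Q3=13.37, Q2=8.91; dissipated=8.927
Op 4: CLOSE 1-2: Q_total=19.63, C_total=7.00, V=2.80; Q1=14.02, Q2=5.61; dissipated=3.826
Final charges: Q1=14.02, Q2=5.61, Q3=13.37

Answer: 14.02 μC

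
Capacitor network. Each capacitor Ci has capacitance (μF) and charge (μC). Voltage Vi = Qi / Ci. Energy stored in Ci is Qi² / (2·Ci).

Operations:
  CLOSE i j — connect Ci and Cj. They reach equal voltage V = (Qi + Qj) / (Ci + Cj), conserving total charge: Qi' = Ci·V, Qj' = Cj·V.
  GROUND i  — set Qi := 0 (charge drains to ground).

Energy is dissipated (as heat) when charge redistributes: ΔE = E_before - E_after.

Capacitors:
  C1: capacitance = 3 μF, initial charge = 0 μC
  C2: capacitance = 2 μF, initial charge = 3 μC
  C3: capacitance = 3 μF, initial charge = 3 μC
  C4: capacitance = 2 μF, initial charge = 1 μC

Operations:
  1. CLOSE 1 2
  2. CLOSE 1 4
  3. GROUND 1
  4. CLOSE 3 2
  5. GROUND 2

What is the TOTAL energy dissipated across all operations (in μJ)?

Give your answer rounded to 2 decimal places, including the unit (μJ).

Initial: C1(3μF, Q=0μC, V=0.00V), C2(2μF, Q=3μC, V=1.50V), C3(3μF, Q=3μC, V=1.00V), C4(2μF, Q=1μC, V=0.50V)
Op 1: CLOSE 1-2: Q_total=3.00, C_total=5.00, V=0.60; Q1=1.80, Q2=1.20; dissipated=1.350
Op 2: CLOSE 1-4: Q_total=2.80, C_total=5.00, V=0.56; Q1=1.68, Q4=1.12; dissipated=0.006
Op 3: GROUND 1: Q1=0; energy lost=0.470
Op 4: CLOSE 3-2: Q_total=4.20, C_total=5.00, V=0.84; Q3=2.52, Q2=1.68; dissipated=0.096
Op 5: GROUND 2: Q2=0; energy lost=0.706
Total dissipated: 2.628 μJ

Answer: 2.63 μJ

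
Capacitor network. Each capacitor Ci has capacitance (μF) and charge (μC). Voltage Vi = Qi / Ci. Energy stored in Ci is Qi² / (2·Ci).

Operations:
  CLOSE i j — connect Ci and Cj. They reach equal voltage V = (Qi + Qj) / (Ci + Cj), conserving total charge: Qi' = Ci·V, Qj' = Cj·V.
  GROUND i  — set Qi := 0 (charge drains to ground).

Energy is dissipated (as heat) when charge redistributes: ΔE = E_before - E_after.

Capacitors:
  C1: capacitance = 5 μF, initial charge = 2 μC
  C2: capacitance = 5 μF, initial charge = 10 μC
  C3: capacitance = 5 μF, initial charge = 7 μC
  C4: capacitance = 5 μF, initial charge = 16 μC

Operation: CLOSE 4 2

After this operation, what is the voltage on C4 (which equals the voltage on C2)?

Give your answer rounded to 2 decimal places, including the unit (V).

Initial: C1(5μF, Q=2μC, V=0.40V), C2(5μF, Q=10μC, V=2.00V), C3(5μF, Q=7μC, V=1.40V), C4(5μF, Q=16μC, V=3.20V)
Op 1: CLOSE 4-2: Q_total=26.00, C_total=10.00, V=2.60; Q4=13.00, Q2=13.00; dissipated=1.800

Answer: 2.60 V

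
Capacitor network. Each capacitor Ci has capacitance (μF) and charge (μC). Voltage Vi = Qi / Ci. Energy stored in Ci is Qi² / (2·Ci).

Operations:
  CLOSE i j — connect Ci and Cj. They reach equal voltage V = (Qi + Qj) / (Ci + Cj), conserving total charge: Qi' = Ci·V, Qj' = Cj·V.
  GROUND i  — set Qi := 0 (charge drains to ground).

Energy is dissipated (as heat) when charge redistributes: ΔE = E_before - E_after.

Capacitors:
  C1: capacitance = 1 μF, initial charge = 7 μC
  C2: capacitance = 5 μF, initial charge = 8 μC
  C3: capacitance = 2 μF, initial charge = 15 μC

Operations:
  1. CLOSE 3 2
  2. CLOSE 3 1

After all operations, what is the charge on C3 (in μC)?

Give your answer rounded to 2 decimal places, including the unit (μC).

Answer: 9.05 μC

Derivation:
Initial: C1(1μF, Q=7μC, V=7.00V), C2(5μF, Q=8μC, V=1.60V), C3(2μF, Q=15μC, V=7.50V)
Op 1: CLOSE 3-2: Q_total=23.00, C_total=7.00, V=3.29; Q3=6.57, Q2=16.43; dissipated=24.864
Op 2: CLOSE 3-1: Q_total=13.57, C_total=3.00, V=4.52; Q3=9.05, Q1=4.52; dissipated=4.599
Final charges: Q1=4.52, Q2=16.43, Q3=9.05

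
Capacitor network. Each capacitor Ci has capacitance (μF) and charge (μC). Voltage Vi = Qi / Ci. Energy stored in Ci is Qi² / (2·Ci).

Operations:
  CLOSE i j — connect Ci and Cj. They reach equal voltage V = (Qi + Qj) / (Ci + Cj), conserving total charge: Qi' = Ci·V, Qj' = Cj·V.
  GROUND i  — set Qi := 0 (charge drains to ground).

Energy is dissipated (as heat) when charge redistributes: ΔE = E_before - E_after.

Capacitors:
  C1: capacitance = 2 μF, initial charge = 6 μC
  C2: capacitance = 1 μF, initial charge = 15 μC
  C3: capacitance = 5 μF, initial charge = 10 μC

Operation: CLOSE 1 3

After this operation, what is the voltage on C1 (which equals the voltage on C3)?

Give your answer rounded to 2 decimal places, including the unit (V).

Answer: 2.29 V

Derivation:
Initial: C1(2μF, Q=6μC, V=3.00V), C2(1μF, Q=15μC, V=15.00V), C3(5μF, Q=10μC, V=2.00V)
Op 1: CLOSE 1-3: Q_total=16.00, C_total=7.00, V=2.29; Q1=4.57, Q3=11.43; dissipated=0.714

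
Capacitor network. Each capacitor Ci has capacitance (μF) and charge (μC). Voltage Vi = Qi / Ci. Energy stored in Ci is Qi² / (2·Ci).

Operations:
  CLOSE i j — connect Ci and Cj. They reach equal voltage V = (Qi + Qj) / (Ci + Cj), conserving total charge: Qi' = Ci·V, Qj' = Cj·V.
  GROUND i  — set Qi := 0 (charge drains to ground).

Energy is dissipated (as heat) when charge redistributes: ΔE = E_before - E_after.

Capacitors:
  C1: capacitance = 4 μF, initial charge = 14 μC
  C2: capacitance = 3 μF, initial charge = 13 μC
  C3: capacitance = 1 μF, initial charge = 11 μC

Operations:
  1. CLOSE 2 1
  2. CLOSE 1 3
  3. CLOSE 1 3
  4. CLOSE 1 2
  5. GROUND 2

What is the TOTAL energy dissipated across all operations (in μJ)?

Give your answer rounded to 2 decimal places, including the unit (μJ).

Initial: C1(4μF, Q=14μC, V=3.50V), C2(3μF, Q=13μC, V=4.33V), C3(1μF, Q=11μC, V=11.00V)
Op 1: CLOSE 2-1: Q_total=27.00, C_total=7.00, V=3.86; Q2=11.57, Q1=15.43; dissipated=0.595
Op 2: CLOSE 1-3: Q_total=26.43, C_total=5.00, V=5.29; Q1=21.14, Q3=5.29; dissipated=20.408
Op 3: CLOSE 1-3: Q_total=26.43, C_total=5.00, V=5.29; Q1=21.14, Q3=5.29; dissipated=0.000
Op 4: CLOSE 1-2: Q_total=32.71, C_total=7.00, V=4.67; Q1=18.69, Q2=14.02; dissipated=1.749
Op 5: GROUND 2: Q2=0; energy lost=32.762
Total dissipated: 55.515 μJ

Answer: 55.51 μJ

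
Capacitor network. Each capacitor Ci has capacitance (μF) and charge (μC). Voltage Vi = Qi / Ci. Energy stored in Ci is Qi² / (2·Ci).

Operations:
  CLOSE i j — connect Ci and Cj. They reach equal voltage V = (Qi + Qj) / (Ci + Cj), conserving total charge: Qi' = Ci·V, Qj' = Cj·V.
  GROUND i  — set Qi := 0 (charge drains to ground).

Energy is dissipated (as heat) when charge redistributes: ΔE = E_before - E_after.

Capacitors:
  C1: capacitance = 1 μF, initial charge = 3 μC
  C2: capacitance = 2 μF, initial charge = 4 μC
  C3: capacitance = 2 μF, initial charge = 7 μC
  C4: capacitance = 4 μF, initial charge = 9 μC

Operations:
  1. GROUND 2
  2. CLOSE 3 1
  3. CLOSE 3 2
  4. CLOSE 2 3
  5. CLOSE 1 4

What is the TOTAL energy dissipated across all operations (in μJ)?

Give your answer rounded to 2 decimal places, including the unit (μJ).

Answer: 10.11 μJ

Derivation:
Initial: C1(1μF, Q=3μC, V=3.00V), C2(2μF, Q=4μC, V=2.00V), C3(2μF, Q=7μC, V=3.50V), C4(4μF, Q=9μC, V=2.25V)
Op 1: GROUND 2: Q2=0; energy lost=4.000
Op 2: CLOSE 3-1: Q_total=10.00, C_total=3.00, V=3.33; Q3=6.67, Q1=3.33; dissipated=0.083
Op 3: CLOSE 3-2: Q_total=6.67, C_total=4.00, V=1.67; Q3=3.33, Q2=3.33; dissipated=5.556
Op 4: CLOSE 2-3: Q_total=6.67, C_total=4.00, V=1.67; Q2=3.33, Q3=3.33; dissipated=0.000
Op 5: CLOSE 1-4: Q_total=12.33, C_total=5.00, V=2.47; Q1=2.47, Q4=9.87; dissipated=0.469
Total dissipated: 10.108 μJ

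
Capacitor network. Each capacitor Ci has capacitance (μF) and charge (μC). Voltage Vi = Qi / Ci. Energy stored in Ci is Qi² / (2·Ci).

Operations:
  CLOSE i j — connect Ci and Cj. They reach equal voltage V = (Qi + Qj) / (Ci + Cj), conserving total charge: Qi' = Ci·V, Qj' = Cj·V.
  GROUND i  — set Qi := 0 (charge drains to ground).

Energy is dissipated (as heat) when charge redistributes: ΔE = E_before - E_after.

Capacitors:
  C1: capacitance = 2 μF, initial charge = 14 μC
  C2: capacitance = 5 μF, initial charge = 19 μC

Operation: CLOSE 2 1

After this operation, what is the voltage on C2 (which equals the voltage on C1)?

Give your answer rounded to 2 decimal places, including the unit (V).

Answer: 4.71 V

Derivation:
Initial: C1(2μF, Q=14μC, V=7.00V), C2(5μF, Q=19μC, V=3.80V)
Op 1: CLOSE 2-1: Q_total=33.00, C_total=7.00, V=4.71; Q2=23.57, Q1=9.43; dissipated=7.314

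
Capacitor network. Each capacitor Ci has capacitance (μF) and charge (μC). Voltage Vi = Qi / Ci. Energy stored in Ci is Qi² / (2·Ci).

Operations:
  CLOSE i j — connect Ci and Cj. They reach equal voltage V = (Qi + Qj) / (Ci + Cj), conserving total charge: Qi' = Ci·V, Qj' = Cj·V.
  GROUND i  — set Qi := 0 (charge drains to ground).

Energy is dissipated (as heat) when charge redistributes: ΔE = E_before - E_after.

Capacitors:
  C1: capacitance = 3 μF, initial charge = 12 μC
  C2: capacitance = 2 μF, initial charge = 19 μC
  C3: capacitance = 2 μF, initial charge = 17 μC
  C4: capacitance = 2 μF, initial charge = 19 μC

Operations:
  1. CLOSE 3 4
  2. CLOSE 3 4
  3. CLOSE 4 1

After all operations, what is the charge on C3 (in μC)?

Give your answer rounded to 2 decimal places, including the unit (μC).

Answer: 18.00 μC

Derivation:
Initial: C1(3μF, Q=12μC, V=4.00V), C2(2μF, Q=19μC, V=9.50V), C3(2μF, Q=17μC, V=8.50V), C4(2μF, Q=19μC, V=9.50V)
Op 1: CLOSE 3-4: Q_total=36.00, C_total=4.00, V=9.00; Q3=18.00, Q4=18.00; dissipated=0.500
Op 2: CLOSE 3-4: Q_total=36.00, C_total=4.00, V=9.00; Q3=18.00, Q4=18.00; dissipated=0.000
Op 3: CLOSE 4-1: Q_total=30.00, C_total=5.00, V=6.00; Q4=12.00, Q1=18.00; dissipated=15.000
Final charges: Q1=18.00, Q2=19.00, Q3=18.00, Q4=12.00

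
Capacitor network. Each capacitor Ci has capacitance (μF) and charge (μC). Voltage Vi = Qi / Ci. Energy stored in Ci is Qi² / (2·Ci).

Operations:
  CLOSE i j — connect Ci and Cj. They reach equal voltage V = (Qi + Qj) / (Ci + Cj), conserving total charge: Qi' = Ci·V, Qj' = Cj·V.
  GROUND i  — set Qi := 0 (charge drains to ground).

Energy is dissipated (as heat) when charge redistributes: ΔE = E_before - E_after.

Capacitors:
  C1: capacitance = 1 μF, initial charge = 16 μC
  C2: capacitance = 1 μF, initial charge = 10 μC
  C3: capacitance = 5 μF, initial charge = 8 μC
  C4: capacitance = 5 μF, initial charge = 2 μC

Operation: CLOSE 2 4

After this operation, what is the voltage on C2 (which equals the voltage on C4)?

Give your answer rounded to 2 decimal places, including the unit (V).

Initial: C1(1μF, Q=16μC, V=16.00V), C2(1μF, Q=10μC, V=10.00V), C3(5μF, Q=8μC, V=1.60V), C4(5μF, Q=2μC, V=0.40V)
Op 1: CLOSE 2-4: Q_total=12.00, C_total=6.00, V=2.00; Q2=2.00, Q4=10.00; dissipated=38.400

Answer: 2.00 V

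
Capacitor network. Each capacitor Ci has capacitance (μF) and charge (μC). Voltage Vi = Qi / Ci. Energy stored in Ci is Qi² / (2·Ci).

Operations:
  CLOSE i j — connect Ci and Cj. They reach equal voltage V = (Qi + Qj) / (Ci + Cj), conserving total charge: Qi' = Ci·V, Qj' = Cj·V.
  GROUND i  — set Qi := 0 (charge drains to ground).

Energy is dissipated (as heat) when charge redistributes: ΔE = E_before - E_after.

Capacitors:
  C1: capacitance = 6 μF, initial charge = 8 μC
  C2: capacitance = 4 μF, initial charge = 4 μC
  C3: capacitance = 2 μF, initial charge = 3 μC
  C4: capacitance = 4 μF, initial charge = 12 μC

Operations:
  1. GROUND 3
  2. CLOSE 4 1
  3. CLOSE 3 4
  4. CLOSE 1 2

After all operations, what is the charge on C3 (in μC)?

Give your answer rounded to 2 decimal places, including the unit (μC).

Initial: C1(6μF, Q=8μC, V=1.33V), C2(4μF, Q=4μC, V=1.00V), C3(2μF, Q=3μC, V=1.50V), C4(4μF, Q=12μC, V=3.00V)
Op 1: GROUND 3: Q3=0; energy lost=2.250
Op 2: CLOSE 4-1: Q_total=20.00, C_total=10.00, V=2.00; Q4=8.00, Q1=12.00; dissipated=3.333
Op 3: CLOSE 3-4: Q_total=8.00, C_total=6.00, V=1.33; Q3=2.67, Q4=5.33; dissipated=2.667
Op 4: CLOSE 1-2: Q_total=16.00, C_total=10.00, V=1.60; Q1=9.60, Q2=6.40; dissipated=1.200
Final charges: Q1=9.60, Q2=6.40, Q3=2.67, Q4=5.33

Answer: 2.67 μC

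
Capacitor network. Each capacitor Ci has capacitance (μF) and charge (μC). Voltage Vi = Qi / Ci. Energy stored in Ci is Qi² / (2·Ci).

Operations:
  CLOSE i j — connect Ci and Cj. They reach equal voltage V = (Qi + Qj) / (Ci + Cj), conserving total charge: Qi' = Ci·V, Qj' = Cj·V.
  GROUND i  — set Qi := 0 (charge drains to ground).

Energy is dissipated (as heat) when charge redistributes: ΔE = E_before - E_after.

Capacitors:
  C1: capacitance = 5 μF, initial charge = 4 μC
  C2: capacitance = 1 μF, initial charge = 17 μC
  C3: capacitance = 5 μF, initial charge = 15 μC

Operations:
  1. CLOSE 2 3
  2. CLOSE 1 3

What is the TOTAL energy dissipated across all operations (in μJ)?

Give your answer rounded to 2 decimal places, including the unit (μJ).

Answer: 107.36 μJ

Derivation:
Initial: C1(5μF, Q=4μC, V=0.80V), C2(1μF, Q=17μC, V=17.00V), C3(5μF, Q=15μC, V=3.00V)
Op 1: CLOSE 2-3: Q_total=32.00, C_total=6.00, V=5.33; Q2=5.33, Q3=26.67; dissipated=81.667
Op 2: CLOSE 1-3: Q_total=30.67, C_total=10.00, V=3.07; Q1=15.33, Q3=15.33; dissipated=25.689
Total dissipated: 107.356 μJ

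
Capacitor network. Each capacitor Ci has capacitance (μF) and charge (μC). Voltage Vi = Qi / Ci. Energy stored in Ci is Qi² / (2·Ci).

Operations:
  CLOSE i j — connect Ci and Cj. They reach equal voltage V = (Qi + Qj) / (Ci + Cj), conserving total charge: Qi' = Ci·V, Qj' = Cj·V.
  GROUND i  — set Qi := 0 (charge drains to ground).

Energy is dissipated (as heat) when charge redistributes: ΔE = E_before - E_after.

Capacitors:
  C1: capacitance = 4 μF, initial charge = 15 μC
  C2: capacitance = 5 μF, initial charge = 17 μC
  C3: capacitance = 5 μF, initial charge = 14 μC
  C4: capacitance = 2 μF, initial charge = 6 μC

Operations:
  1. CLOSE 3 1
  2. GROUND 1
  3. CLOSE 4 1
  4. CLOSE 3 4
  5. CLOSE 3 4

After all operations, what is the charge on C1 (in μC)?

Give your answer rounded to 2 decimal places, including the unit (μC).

Answer: 4.00 μC

Derivation:
Initial: C1(4μF, Q=15μC, V=3.75V), C2(5μF, Q=17μC, V=3.40V), C3(5μF, Q=14μC, V=2.80V), C4(2μF, Q=6μC, V=3.00V)
Op 1: CLOSE 3-1: Q_total=29.00, C_total=9.00, V=3.22; Q3=16.11, Q1=12.89; dissipated=1.003
Op 2: GROUND 1: Q1=0; energy lost=20.765
Op 3: CLOSE 4-1: Q_total=6.00, C_total=6.00, V=1.00; Q4=2.00, Q1=4.00; dissipated=6.000
Op 4: CLOSE 3-4: Q_total=18.11, C_total=7.00, V=2.59; Q3=12.94, Q4=5.17; dissipated=3.527
Op 5: CLOSE 3-4: Q_total=18.11, C_total=7.00, V=2.59; Q3=12.94, Q4=5.17; dissipated=0.000
Final charges: Q1=4.00, Q2=17.00, Q3=12.94, Q4=5.17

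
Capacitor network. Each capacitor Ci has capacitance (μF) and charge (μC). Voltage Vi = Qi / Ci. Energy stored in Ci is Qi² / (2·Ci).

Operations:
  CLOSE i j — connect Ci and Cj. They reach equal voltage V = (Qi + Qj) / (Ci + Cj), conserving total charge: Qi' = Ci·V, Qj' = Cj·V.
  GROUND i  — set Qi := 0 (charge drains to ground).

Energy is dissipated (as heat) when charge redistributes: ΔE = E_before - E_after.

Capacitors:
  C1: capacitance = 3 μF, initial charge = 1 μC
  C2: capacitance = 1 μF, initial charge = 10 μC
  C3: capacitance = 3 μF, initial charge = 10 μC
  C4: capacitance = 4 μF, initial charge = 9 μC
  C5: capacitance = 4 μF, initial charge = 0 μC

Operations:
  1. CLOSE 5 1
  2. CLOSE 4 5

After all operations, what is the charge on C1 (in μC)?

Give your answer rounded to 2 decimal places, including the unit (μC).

Initial: C1(3μF, Q=1μC, V=0.33V), C2(1μF, Q=10μC, V=10.00V), C3(3μF, Q=10μC, V=3.33V), C4(4μF, Q=9μC, V=2.25V), C5(4μF, Q=0μC, V=0.00V)
Op 1: CLOSE 5-1: Q_total=1.00, C_total=7.00, V=0.14; Q5=0.57, Q1=0.43; dissipated=0.095
Op 2: CLOSE 4-5: Q_total=9.57, C_total=8.00, V=1.20; Q4=4.79, Q5=4.79; dissipated=4.440
Final charges: Q1=0.43, Q2=10.00, Q3=10.00, Q4=4.79, Q5=4.79

Answer: 0.43 μC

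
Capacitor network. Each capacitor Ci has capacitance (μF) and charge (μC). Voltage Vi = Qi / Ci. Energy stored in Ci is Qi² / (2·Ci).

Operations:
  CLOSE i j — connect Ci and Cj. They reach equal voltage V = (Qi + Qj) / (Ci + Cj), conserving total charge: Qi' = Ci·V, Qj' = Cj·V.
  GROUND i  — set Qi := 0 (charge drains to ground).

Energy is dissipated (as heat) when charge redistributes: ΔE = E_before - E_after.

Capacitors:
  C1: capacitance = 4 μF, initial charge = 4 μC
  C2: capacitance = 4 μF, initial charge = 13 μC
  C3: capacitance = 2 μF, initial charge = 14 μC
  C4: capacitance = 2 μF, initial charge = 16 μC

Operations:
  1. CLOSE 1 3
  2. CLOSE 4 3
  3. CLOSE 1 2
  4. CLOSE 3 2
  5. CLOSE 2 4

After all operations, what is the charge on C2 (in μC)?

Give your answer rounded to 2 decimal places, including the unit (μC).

Answer: 17.78 μC

Derivation:
Initial: C1(4μF, Q=4μC, V=1.00V), C2(4μF, Q=13μC, V=3.25V), C3(2μF, Q=14μC, V=7.00V), C4(2μF, Q=16μC, V=8.00V)
Op 1: CLOSE 1-3: Q_total=18.00, C_total=6.00, V=3.00; Q1=12.00, Q3=6.00; dissipated=24.000
Op 2: CLOSE 4-3: Q_total=22.00, C_total=4.00, V=5.50; Q4=11.00, Q3=11.00; dissipated=12.500
Op 3: CLOSE 1-2: Q_total=25.00, C_total=8.00, V=3.12; Q1=12.50, Q2=12.50; dissipated=0.062
Op 4: CLOSE 3-2: Q_total=23.50, C_total=6.00, V=3.92; Q3=7.83, Q2=15.67; dissipated=3.760
Op 5: CLOSE 2-4: Q_total=26.67, C_total=6.00, V=4.44; Q2=17.78, Q4=8.89; dissipated=1.671
Final charges: Q1=12.50, Q2=17.78, Q3=7.83, Q4=8.89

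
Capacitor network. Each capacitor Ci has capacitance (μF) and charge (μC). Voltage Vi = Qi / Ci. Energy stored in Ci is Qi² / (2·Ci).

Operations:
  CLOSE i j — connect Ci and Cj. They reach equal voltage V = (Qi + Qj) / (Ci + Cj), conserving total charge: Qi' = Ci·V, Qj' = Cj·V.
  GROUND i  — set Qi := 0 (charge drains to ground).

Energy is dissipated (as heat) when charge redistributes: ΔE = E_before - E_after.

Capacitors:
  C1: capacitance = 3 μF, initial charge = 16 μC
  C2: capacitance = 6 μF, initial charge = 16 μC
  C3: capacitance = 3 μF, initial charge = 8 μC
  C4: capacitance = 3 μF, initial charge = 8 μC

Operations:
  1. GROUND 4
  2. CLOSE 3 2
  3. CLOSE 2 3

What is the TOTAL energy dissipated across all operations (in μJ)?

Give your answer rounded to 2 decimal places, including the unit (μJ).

Answer: 10.67 μJ

Derivation:
Initial: C1(3μF, Q=16μC, V=5.33V), C2(6μF, Q=16μC, V=2.67V), C3(3μF, Q=8μC, V=2.67V), C4(3μF, Q=8μC, V=2.67V)
Op 1: GROUND 4: Q4=0; energy lost=10.667
Op 2: CLOSE 3-2: Q_total=24.00, C_total=9.00, V=2.67; Q3=8.00, Q2=16.00; dissipated=0.000
Op 3: CLOSE 2-3: Q_total=24.00, C_total=9.00, V=2.67; Q2=16.00, Q3=8.00; dissipated=0.000
Total dissipated: 10.667 μJ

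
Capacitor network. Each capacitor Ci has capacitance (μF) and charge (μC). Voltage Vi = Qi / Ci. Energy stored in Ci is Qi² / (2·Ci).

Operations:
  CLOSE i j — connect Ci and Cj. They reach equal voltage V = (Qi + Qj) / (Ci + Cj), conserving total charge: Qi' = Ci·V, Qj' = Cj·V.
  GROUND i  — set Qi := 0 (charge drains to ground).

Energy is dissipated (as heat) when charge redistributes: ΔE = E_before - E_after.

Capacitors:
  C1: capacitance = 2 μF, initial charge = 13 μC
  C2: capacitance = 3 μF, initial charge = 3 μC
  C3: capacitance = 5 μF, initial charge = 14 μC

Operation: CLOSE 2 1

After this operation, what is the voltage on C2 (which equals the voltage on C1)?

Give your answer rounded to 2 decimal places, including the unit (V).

Answer: 3.20 V

Derivation:
Initial: C1(2μF, Q=13μC, V=6.50V), C2(3μF, Q=3μC, V=1.00V), C3(5μF, Q=14μC, V=2.80V)
Op 1: CLOSE 2-1: Q_total=16.00, C_total=5.00, V=3.20; Q2=9.60, Q1=6.40; dissipated=18.150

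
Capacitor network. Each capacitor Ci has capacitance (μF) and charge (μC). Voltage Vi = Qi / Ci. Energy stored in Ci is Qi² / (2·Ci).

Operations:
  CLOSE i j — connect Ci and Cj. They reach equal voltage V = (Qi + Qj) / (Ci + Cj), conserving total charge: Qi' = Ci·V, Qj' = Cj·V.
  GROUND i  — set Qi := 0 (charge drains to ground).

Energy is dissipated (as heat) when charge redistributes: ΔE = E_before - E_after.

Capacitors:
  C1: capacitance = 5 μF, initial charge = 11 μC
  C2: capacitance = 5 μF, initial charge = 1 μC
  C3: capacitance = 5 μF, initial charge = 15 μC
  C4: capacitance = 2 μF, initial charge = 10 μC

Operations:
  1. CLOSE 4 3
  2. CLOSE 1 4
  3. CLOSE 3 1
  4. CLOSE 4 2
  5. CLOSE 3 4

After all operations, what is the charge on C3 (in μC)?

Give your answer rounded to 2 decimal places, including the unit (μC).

Answer: 12.27 μC

Derivation:
Initial: C1(5μF, Q=11μC, V=2.20V), C2(5μF, Q=1μC, V=0.20V), C3(5μF, Q=15μC, V=3.00V), C4(2μF, Q=10μC, V=5.00V)
Op 1: CLOSE 4-3: Q_total=25.00, C_total=7.00, V=3.57; Q4=7.14, Q3=17.86; dissipated=2.857
Op 2: CLOSE 1-4: Q_total=18.14, C_total=7.00, V=2.59; Q1=12.96, Q4=5.18; dissipated=1.343
Op 3: CLOSE 3-1: Q_total=30.82, C_total=10.00, V=3.08; Q3=15.41, Q1=15.41; dissipated=1.200
Op 4: CLOSE 4-2: Q_total=6.18, C_total=7.00, V=0.88; Q4=1.77, Q2=4.42; dissipated=4.086
Op 5: CLOSE 3-4: Q_total=17.17, C_total=7.00, V=2.45; Q3=12.27, Q4=4.91; dissipated=3.452
Final charges: Q1=15.41, Q2=4.42, Q3=12.27, Q4=4.91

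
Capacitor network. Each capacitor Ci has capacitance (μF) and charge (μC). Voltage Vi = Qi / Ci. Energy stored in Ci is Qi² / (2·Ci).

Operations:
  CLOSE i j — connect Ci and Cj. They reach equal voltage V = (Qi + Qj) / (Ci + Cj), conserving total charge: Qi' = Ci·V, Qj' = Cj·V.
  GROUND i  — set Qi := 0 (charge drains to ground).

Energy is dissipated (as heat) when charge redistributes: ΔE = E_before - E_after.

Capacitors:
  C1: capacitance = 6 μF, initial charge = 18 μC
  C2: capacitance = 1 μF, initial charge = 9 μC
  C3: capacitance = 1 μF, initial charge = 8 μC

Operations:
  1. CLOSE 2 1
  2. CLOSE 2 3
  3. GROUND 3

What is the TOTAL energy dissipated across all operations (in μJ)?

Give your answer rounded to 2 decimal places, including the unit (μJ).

Initial: C1(6μF, Q=18μC, V=3.00V), C2(1μF, Q=9μC, V=9.00V), C3(1μF, Q=8μC, V=8.00V)
Op 1: CLOSE 2-1: Q_total=27.00, C_total=7.00, V=3.86; Q2=3.86, Q1=23.14; dissipated=15.429
Op 2: CLOSE 2-3: Q_total=11.86, C_total=2.00, V=5.93; Q2=5.93, Q3=5.93; dissipated=4.291
Op 3: GROUND 3: Q3=0; energy lost=17.574
Total dissipated: 37.293 μJ

Answer: 37.29 μJ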